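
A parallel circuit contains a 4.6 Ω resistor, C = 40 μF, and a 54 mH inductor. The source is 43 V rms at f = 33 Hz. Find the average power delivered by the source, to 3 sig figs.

ω = 2πf = 207.3 rad/s
X_L = ωL = 11.2 Ω
X_C = 1/(ωC) = 121 Ω
Parallel: admittances add. Y = 1/R + 1/(jωL) + jωC
Y = (0.217 − j0.0810) S
|Y| = 0.232 S → |Z| = 1/|Y| = 4.31 Ω, ∠Z = −∠Y = 20.4°
I = V/|Z| = 9.98 A
P = VI cos φ = 43 × 9.98 × cos(20.4°) = 402 W

402 W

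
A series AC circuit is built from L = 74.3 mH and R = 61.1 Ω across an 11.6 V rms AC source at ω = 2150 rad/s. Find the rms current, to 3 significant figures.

67.8 mA

X_L = ωL = 160 Ω
Z = 61.1 + j160 Ω
|Z| = √(61.1² + 160²) = 171 Ω
I = V/|Z| = 11.6/171 = 67.8 mA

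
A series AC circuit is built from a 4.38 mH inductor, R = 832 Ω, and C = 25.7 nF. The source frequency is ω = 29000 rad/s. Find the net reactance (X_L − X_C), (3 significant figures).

X_L = ωL = 127 Ω
X_C = 1/(ωC) = 1340 Ω
X = 127 − 1340 = -1210 Ω

-1210 Ω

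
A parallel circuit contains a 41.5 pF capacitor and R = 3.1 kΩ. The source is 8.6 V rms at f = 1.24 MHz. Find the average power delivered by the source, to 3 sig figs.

ω = 2πf = 7.791e+06 rad/s
X_C = 1/(ωC) = 3090 Ω
Parallel: admittances add. Y = 1/R + jωC
Y = (0.000323 + j0.000323) S
|Y| = 0.000457 S → |Z| = 1/|Y| = 2190 Ω, ∠Z = −∠Y = -45.1°
I = V/|Z| = 3.93 mA
P = VI cos φ = 8.6 × 0.00393 × cos(-45.1°) = 23.9 mW

23.9 mW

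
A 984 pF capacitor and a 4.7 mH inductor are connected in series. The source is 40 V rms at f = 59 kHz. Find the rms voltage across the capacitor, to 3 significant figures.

110 V

ω = 2πf = 370700 rad/s
X_L = ωL = 1740 Ω
X_C = 1/(ωC) = 2740 Ω
Net reactance X = X_L − X_C = -999 Ω
Z = − j999 Ω
|Z| = √(0² + 999²) = 999 Ω
I = V/|Z| = 40.0 mA
V_C = I·|Z_C| = 0.0400 × 2740 = 110 V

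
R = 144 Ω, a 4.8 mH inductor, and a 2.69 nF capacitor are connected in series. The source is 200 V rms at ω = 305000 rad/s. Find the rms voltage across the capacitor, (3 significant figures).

X_L = ωL = 1460 Ω
X_C = 1/(ωC) = 1220 Ω
Net reactance X = X_L − X_C = 245 Ω
Z = 144 + j245 Ω
|Z| = √(144² + 245²) = 284 Ω
I = V/|Z| = 703 mA
V_C = I·|Z_C| = 0.703 × 1220 = 857 V

857 V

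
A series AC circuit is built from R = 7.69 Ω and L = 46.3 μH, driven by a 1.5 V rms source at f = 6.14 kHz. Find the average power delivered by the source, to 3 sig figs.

278 mW

ω = 2πf = 38580 rad/s
X_L = ωL = 1.79 Ω
Z = 7.69 + j1.79 Ω
|Z| = √(7.69² + 1.79²) = 7.89 Ω
∠Z = arctan(1.79/7.69) = 13.1°
I = V/|Z| = 190 mA
P = VI cos φ = 1.5 × 0.190 × cos(13.1°) = 278 mW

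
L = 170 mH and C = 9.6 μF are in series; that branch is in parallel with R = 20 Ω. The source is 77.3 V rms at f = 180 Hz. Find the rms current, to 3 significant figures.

ω = 2πf = 1131 rad/s
X_L = ωL = 192 Ω
X_C = 1/(ωC) = 92.1 Ω
Branch 1: Z₁ = R = 20.0 Ω
Branch 2 (series LC): Z₂ = j(X_L − X_C) = j100 Ω
Parallel: Z = Z₁Z₂/(Z₁+Z₂), |Z| = 19.6 Ω, ∠Z = 11.3°
I = V/|Z| = 77.3/19.6 = 3.94 A

3.94 A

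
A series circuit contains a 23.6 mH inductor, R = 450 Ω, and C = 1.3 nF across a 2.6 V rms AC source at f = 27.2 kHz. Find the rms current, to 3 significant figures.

4.01 mA

ω = 2πf = 170900 rad/s
X_L = ωL = 4030 Ω
X_C = 1/(ωC) = 4500 Ω
Net reactance X = X_L − X_C = -468 Ω
Z = 450 − j468 Ω
|Z| = √(450² + 468²) = 649 Ω
I = V/|Z| = 2.6/649 = 4.01 mA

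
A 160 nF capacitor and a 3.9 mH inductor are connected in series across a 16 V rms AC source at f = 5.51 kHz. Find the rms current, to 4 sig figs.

ω = 2πf = 34620 rad/s
X_L = ωL = 135.0 Ω
X_C = 1/(ωC) = 180.5 Ω
Net reactance X = X_L − X_C = -45.51 Ω
Z = − j45.51 Ω
|Z| = √(0² + 45.51²) = 45.51 Ω
I = V/|Z| = 16/45.51 = 351.6 mA

351.6 mA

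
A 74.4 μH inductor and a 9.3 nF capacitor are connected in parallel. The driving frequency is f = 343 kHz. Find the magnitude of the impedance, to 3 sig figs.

ω = 2πf = 2.155e+06 rad/s
X_L = ωL = 160 Ω
X_C = 1/(ωC) = 49.9 Ω
Parallel: admittances add. Y = 1/(jωL) + jωC
Y = (0 + j0.0138) S
|Y| = 0.0138 S → |Z| = 1/|Y| = 72.4 Ω, ∠Z = −∠Y = -90.0°

72.4 Ω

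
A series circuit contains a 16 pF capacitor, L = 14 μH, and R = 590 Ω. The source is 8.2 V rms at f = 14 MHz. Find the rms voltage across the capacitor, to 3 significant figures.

ω = 2πf = 8.796e+07 rad/s
X_L = ωL = 1230 Ω
X_C = 1/(ωC) = 711 Ω
Net reactance X = X_L − X_C = 521 Ω
Z = 590 + j521 Ω
|Z| = √(590² + 521²) = 787 Ω
I = V/|Z| = 10.4 mA
V_C = I·|Z_C| = 0.0104 × 711 = 7.40 V

7.40 V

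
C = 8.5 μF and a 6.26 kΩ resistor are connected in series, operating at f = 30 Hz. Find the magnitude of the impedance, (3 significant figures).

ω = 2πf = 188.5 rad/s
X_C = 1/(ωC) = 624 Ω
Z = 6260 − j624 Ω
|Z| = √(6260² + 624²) = 6290 Ω

6290 Ω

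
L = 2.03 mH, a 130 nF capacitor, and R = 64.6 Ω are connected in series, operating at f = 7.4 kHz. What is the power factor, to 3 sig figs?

ω = 2πf = 46500 rad/s
X_L = ωL = 94.4 Ω
X_C = 1/(ωC) = 165 Ω
Net reactance X = X_L − X_C = -71.1 Ω
Z = 64.6 − j71.1 Ω
|Z| = √(64.6² + 71.1²) = 96.0 Ω
∠Z = arctan(-71.1/64.6) = -47.7°
cos φ = cos(-47.7°) = 0.673

0.673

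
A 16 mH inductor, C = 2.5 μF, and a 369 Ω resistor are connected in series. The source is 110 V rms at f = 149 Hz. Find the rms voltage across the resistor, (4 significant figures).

ω = 2πf = 936.2 rad/s
X_L = ωL = 14.98 Ω
X_C = 1/(ωC) = 427.3 Ω
Net reactance X = X_L − X_C = -412.3 Ω
Z = 369.0 − j412.3 Ω
|Z| = √(369.0² + 412.3²) = 553.3 Ω
I = V/|Z| = 198.8 mA
V_R = I·|Z_R| = 0.1988 × 369.0 = 73.36 V

73.36 V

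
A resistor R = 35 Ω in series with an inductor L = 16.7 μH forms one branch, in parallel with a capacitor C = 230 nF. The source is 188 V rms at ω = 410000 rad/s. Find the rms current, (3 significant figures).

17.5 A

X_L = ωL = 6.85 Ω
X_C = 1/(ωC) = 10.6 Ω
Branch 1 (R+jX_L): Z₁ = 35.0 + j6.85 Ω, |Z₁| = 35.7 Ω
Branch 2 (−jX_C): Z₂ = −j10.6 Ω
Parallel: Z = Z₁Z₂/(Z₁+Z₂), |Z| = 10.7 Ω, ∠Z = -72.8°
I = V/|Z| = 188/10.7 = 17.5 A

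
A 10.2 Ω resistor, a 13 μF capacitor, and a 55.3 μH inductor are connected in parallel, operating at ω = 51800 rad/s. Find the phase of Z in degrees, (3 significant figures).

X_L = ωL = 2.86 Ω
X_C = 1/(ωC) = 1.49 Ω
Parallel: admittances add. Y = 1/R + 1/(jωL) + jωC
Y = (0.0980 + j0.324) S
|Y| = 0.339 S → |Z| = 1/|Y| = 2.95 Ω, ∠Z = −∠Y = -73.2°

-73.2°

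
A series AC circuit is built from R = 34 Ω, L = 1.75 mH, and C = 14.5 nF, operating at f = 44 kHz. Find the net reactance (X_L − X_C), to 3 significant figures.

ω = 2πf = 276500 rad/s
X_L = ωL = 484 Ω
X_C = 1/(ωC) = 249 Ω
X = 484 − 249 = 234 Ω

234 Ω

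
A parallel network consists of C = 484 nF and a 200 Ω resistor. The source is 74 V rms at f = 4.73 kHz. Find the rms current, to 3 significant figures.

1.13 A

ω = 2πf = 29720 rad/s
X_C = 1/(ωC) = 69.5 Ω
Parallel: admittances add. Y = 1/R + jωC
Y = (0.00500 + j0.0144) S
|Y| = 0.0152 S → |Z| = 1/|Y| = 65.7 Ω, ∠Z = −∠Y = -70.8°
I = V/|Z| = 74/65.7 = 1.13 A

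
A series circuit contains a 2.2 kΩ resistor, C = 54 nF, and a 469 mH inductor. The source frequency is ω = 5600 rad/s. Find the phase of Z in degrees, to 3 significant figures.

X_L = ωL = 2630 Ω
X_C = 1/(ωC) = 3310 Ω
Net reactance X = X_L − X_C = -680 Ω
Z = 2200 − j680 Ω
|Z| = √(2200² + 680²) = 2300 Ω
∠Z = arctan(-680/2200) = -17.2°

-17.2°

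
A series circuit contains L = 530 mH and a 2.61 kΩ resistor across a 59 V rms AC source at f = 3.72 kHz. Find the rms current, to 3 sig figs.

ω = 2πf = 23370 rad/s
X_L = ωL = 12400 Ω
Z = 2610 + j12400 Ω
|Z| = √(2610² + 12400²) = 12700 Ω
I = V/|Z| = 59/12700 = 4.66 mA

4.66 mA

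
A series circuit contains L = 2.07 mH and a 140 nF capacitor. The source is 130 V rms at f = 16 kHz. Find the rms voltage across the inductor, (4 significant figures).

197.4 V

ω = 2πf = 100500 rad/s
X_L = ωL = 208.1 Ω
X_C = 1/(ωC) = 71.05 Ω
Net reactance X = X_L − X_C = 137.0 Ω
Z = j137.0 Ω
|Z| = √(0² + 137.0²) = 137.0 Ω
I = V/|Z| = 948.6 mA
V_L = I·|Z_L| = 0.9486 × 208.1 = 197.4 V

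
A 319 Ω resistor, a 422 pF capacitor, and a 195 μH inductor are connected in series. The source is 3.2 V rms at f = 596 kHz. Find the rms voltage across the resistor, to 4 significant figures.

ω = 2πf = 3.745e+06 rad/s
X_L = ωL = 730.2 Ω
X_C = 1/(ωC) = 632.8 Ω
Net reactance X = X_L − X_C = 97.44 Ω
Z = 319.0 + j97.44 Ω
|Z| = √(319.0² + 97.44²) = 333.5 Ω
I = V/|Z| = 9.594 mA
V_R = I·|Z_R| = 0.009594 × 319.0 = 3.060 V

3.060 V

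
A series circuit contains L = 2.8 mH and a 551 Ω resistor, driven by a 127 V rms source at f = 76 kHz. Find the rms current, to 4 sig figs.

ω = 2πf = 477500 rad/s
X_L = ωL = 1337 Ω
Z = 551.0 + j1337 Ω
|Z| = √(551.0² + 1337²) = 1446 Ω
I = V/|Z| = 127/1446 = 87.82 mA

87.82 mA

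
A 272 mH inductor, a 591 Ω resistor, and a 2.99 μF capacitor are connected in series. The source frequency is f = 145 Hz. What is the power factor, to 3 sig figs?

ω = 2πf = 911.1 rad/s
X_L = ωL = 248 Ω
X_C = 1/(ωC) = 367 Ω
Net reactance X = X_L − X_C = -119 Ω
Z = 591 − j119 Ω
|Z| = √(591² + 119²) = 603 Ω
∠Z = arctan(-119/591) = -11.4°
cos φ = cos(-11.4°) = 0.980

0.980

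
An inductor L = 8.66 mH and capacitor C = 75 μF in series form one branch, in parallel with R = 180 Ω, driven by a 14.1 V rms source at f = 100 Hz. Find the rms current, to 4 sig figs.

ω = 2πf = 628.3 rad/s
X_L = ωL = 5.441 Ω
X_C = 1/(ωC) = 21.22 Ω
Branch 1: Z₁ = R = 180.0 Ω
Branch 2 (series LC): Z₂ = j(X_L − X_C) = −j15.78 Ω
Parallel: Z = Z₁Z₂/(Z₁+Z₂), |Z| = 15.72 Ω, ∠Z = -84.99°
I = V/|Z| = 14.1/15.72 = 897.0 mA

897.0 mA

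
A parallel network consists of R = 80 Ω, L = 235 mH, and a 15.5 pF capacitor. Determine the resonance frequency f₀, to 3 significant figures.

ω₀ = 1/√(LC) = 1/√(0.235 × 1.55e-11) = 524000 rad/s
f₀ = ω₀/(2π) = 83.4 kHz

83.4 kHz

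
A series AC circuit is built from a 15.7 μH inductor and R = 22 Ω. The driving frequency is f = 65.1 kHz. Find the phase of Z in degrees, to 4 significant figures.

ω = 2πf = 409000 rad/s
X_L = ωL = 6.422 Ω
Z = 22.00 + j6.422 Ω
|Z| = √(22.00² + 6.422²) = 22.92 Ω
∠Z = arctan(6.422/22.00) = 16.27°

16.27°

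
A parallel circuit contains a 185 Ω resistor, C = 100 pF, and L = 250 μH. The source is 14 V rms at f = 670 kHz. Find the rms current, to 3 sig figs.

76.0 mA

ω = 2πf = 4.21e+06 rad/s
X_L = ωL = 1050 Ω
X_C = 1/(ωC) = 2380 Ω
Parallel: admittances add. Y = 1/R + 1/(jωL) + jωC
Y = (0.00541 − j0.000529) S
|Y| = 0.00543 S → |Z| = 1/|Y| = 184 Ω, ∠Z = −∠Y = 5.59°
I = V/|Z| = 14/184 = 76.0 mA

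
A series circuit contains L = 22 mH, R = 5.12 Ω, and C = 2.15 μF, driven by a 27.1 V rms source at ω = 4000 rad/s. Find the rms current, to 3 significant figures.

X_L = ωL = 88.0 Ω
X_C = 1/(ωC) = 116 Ω
Net reactance X = X_L − X_C = -28.3 Ω
Z = 5.12 − j28.3 Ω
|Z| = √(5.12² + 28.3²) = 28.7 Ω
I = V/|Z| = 27.1/28.7 = 943 mA

943 mA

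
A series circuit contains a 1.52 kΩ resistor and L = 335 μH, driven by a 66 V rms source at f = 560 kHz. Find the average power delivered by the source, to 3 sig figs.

1.79 W

ω = 2πf = 3.519e+06 rad/s
X_L = ωL = 1180 Ω
Z = 1520 + j1180 Ω
|Z| = √(1520² + 1180²) = 1920 Ω
∠Z = arctan(1180/1520) = 37.8°
I = V/|Z| = 34.3 mA
P = VI cos φ = 66 × 0.0343 × cos(37.8°) = 1.79 W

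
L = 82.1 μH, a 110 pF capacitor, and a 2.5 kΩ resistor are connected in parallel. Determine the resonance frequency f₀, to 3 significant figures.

1.67 MHz

ω₀ = 1/√(LC) = 1/√(8.21e-05 × 1.1e-10) = 1.052e+07 rad/s
f₀ = ω₀/(2π) = 1.67 MHz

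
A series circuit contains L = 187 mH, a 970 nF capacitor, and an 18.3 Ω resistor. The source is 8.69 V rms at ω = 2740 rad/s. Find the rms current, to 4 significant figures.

63.27 mA

X_L = ωL = 512.4 Ω
X_C = 1/(ωC) = 376.3 Ω
Net reactance X = X_L − X_C = 136.1 Ω
Z = 18.30 + j136.1 Ω
|Z| = √(18.30² + 136.1²) = 137.4 Ω
I = V/|Z| = 8.69/137.4 = 63.27 mA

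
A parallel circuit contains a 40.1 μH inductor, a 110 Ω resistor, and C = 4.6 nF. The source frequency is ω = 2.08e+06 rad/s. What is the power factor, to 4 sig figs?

0.9663

X_L = ωL = 83.41 Ω
X_C = 1/(ωC) = 104.5 Ω
Parallel: admittances add. Y = 1/R + 1/(jωL) + jωC
Y = (0.009091 − j0.002421) S
|Y| = 0.009408 S → |Z| = 1/|Y| = 106.3 Ω, ∠Z = −∠Y = 14.91°
cos φ = cos(14.91°) = 0.9663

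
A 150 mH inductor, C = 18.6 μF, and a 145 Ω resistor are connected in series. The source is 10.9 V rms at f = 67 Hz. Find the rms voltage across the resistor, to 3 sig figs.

9.96 V

ω = 2πf = 421.0 rad/s
X_L = ωL = 63.1 Ω
X_C = 1/(ωC) = 128 Ω
Net reactance X = X_L − X_C = -64.6 Ω
Z = 145 − j64.6 Ω
|Z| = √(145² + 64.6²) = 159 Ω
I = V/|Z| = 68.7 mA
V_R = I·|Z_R| = 0.0687 × 145 = 9.96 V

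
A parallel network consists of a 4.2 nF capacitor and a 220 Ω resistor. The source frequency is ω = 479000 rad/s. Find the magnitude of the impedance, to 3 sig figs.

201 Ω

X_C = 1/(ωC) = 497 Ω
Parallel: admittances add. Y = 1/R + jωC
Y = (0.00455 + j0.00201) S
|Y| = 0.00497 S → |Z| = 1/|Y| = 201 Ω, ∠Z = −∠Y = -23.9°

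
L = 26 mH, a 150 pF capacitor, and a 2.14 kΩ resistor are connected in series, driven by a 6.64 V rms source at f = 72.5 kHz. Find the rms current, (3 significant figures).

ω = 2πf = 455500 rad/s
X_L = ωL = 11800 Ω
X_C = 1/(ωC) = 14600 Ω
Net reactance X = X_L − X_C = -2790 Ω
Z = 2140 − j2790 Ω
|Z| = √(2140² + 2790²) = 3520 Ω
I = V/|Z| = 6.64/3520 = 1.89 mA

1.89 mA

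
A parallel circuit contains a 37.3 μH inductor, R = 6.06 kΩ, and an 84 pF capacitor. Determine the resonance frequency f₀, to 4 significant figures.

ω₀ = 1/√(LC) = 1/√(3.73e-05 × 8.4e-11) = 1.787e+07 rad/s
f₀ = ω₀/(2π) = 2.843 MHz

2.843 MHz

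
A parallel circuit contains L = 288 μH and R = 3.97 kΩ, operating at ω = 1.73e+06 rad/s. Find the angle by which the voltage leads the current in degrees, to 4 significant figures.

82.85°

X_L = ωL = 498.2 Ω
Parallel: admittances add. Y = 1/R + 1/(jωL)
Y = (0.0002519 − j0.002007) S
|Y| = 0.002023 S → |Z| = 1/|Y| = 494.4 Ω, ∠Z = −∠Y = 82.85°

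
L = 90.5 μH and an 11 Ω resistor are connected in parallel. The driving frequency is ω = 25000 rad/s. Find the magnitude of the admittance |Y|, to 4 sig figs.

X_L = ωL = 2.263 Ω
Parallel: admittances add. Y = 1/R + 1/(jωL)
Y = (0.09091 − j0.4420) S
|Y| = 0.4512 S → |Z| = 1/|Y| = 2.216 Ω, ∠Z = −∠Y = 78.38°

451.2 mS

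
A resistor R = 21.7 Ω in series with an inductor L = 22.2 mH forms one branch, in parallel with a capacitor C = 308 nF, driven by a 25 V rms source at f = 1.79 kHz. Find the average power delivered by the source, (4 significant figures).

ω = 2πf = 11250 rad/s
X_L = ωL = 249.7 Ω
X_C = 1/(ωC) = 288.7 Ω
Branch 1 (R+jX_L): Z₁ = 21.70 + j249.7 Ω, |Z₁| = 250.6 Ω
Branch 2 (−jX_C): Z₂ = −j288.7 Ω
Parallel: Z = Z₁Z₂/(Z₁+Z₂), |Z| = 1621 Ω, ∠Z = 55.94°
I = V/|Z| = 15.42 mA
P = VI cos φ = 25 × 0.01542 × cos(55.94°) = 215.9 mW

215.9 mW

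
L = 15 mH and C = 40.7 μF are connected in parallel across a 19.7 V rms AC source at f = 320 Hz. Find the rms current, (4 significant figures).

958.9 mA

ω = 2πf = 2011 rad/s
X_L = ωL = 30.16 Ω
X_C = 1/(ωC) = 12.22 Ω
Parallel: admittances add. Y = 1/(jωL) + jωC
Y = (0 + j0.04867) S
|Y| = 0.04867 S → |Z| = 1/|Y| = 20.54 Ω, ∠Z = −∠Y = -90.00°
I = V/|Z| = 19.7/20.54 = 958.9 mA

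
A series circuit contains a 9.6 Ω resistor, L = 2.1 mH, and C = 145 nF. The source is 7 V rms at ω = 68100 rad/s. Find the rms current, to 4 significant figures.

X_L = ωL = 143.0 Ω
X_C = 1/(ωC) = 101.3 Ω
Net reactance X = X_L − X_C = 41.74 Ω
Z = 9.600 + j41.74 Ω
|Z| = √(9.600² + 41.74²) = 42.83 Ω
I = V/|Z| = 7/42.83 = 163.4 mA

163.4 mA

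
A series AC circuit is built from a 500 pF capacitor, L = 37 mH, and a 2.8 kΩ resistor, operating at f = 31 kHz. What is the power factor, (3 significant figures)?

ω = 2πf = 194800 rad/s
X_L = ωL = 7210 Ω
X_C = 1/(ωC) = 10300 Ω
Net reactance X = X_L − X_C = -3060 Ω
Z = 2800 − j3060 Ω
|Z| = √(2800² + 3060²) = 4150 Ω
∠Z = arctan(-3060/2800) = -47.6°
cos φ = cos(-47.6°) = 0.675

0.675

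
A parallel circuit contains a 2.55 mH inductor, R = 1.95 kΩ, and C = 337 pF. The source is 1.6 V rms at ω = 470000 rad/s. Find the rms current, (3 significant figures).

X_L = ωL = 1200 Ω
X_C = 1/(ωC) = 6310 Ω
Parallel: admittances add. Y = 1/R + 1/(jωL) + jωC
Y = (0.000513 − j0.000676) S
|Y| = 0.000848 S → |Z| = 1/|Y| = 1180 Ω, ∠Z = −∠Y = 52.8°
I = V/|Z| = 1.6/1180 = 1.36 mA

1.36 mA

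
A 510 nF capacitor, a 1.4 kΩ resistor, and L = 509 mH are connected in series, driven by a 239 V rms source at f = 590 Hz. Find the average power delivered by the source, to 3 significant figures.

ω = 2πf = 3707 rad/s
X_L = ωL = 1890 Ω
X_C = 1/(ωC) = 529 Ω
Net reactance X = X_L − X_C = 1360 Ω
Z = 1400 + j1360 Ω
|Z| = √(1400² + 1360²) = 1950 Ω
∠Z = arctan(1360/1400) = 44.1°
I = V/|Z| = 123 mA
P = VI cos φ = 239 × 0.123 × cos(44.1°) = 21.0 W

21.0 W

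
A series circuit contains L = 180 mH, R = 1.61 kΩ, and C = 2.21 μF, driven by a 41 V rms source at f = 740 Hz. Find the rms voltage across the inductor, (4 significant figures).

ω = 2πf = 4650 rad/s
X_L = ωL = 836.9 Ω
X_C = 1/(ωC) = 97.32 Ω
Net reactance X = X_L − X_C = 739.6 Ω
Z = 1610 + j739.6 Ω
|Z| = √(1610² + 739.6²) = 1772 Ω
I = V/|Z| = 23.14 mA
V_L = I·|Z_L| = 0.02314 × 836.9 = 19.37 V

19.37 V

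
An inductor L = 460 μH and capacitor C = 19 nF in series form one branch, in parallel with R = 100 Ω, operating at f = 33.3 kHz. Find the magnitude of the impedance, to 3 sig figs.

84.1 Ω

ω = 2πf = 209200 rad/s
X_L = ωL = 96.2 Ω
X_C = 1/(ωC) = 252 Ω
Branch 1: Z₁ = R = 100 Ω
Branch 2 (series LC): Z₂ = j(X_L − X_C) = −j155 Ω
Parallel: Z = Z₁Z₂/(Z₁+Z₂), |Z| = 84.1 Ω, ∠Z = -32.8°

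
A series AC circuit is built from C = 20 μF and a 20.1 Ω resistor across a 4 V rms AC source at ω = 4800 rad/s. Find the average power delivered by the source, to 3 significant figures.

627 mW

X_C = 1/(ωC) = 10.4 Ω
Z = 20.1 − j10.4 Ω
|Z| = √(20.1² + 10.4²) = 22.6 Ω
∠Z = arctan(-10.4/20.1) = -27.4°
I = V/|Z| = 177 mA
P = VI cos φ = 4 × 0.177 × cos(-27.4°) = 627 mW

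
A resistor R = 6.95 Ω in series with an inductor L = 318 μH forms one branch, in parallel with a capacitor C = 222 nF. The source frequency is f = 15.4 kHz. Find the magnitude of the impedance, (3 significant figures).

85.2 Ω

ω = 2πf = 96760 rad/s
X_L = ωL = 30.8 Ω
X_C = 1/(ωC) = 46.6 Ω
Branch 1 (R+jX_L): Z₁ = 6.95 + j30.8 Ω, |Z₁| = 31.5 Ω
Branch 2 (−jX_C): Z₂ = −j46.6 Ω
Parallel: Z = Z₁Z₂/(Z₁+Z₂), |Z| = 85.2 Ω, ∠Z = 53.5°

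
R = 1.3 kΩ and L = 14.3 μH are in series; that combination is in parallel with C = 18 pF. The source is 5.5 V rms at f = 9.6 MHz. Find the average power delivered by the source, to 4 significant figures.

16.16 mW

ω = 2πf = 6.032e+07 rad/s
X_L = ωL = 862.6 Ω
X_C = 1/(ωC) = 921.0 Ω
Branch 1 (R+jX_L): Z₁ = 1300 + j862.6 Ω, |Z₁| = 1560 Ω
Branch 2 (−jX_C): Z₂ = −j921.0 Ω
Parallel: Z = Z₁Z₂/(Z₁+Z₂), |Z| = 1104 Ω, ∠Z = -53.86°
I = V/|Z| = 4.981 mA
P = VI cos φ = 5.5 × 0.004981 × cos(-53.86°) = 16.16 mW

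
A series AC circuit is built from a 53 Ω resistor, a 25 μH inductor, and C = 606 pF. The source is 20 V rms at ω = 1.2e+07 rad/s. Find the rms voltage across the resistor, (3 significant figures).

X_L = ωL = 300 Ω
X_C = 1/(ωC) = 138 Ω
Net reactance X = X_L − X_C = 162 Ω
Z = 53.0 + j162 Ω
|Z| = √(53.0² + 162²) = 171 Ω
I = V/|Z| = 117 mA
V_R = I·|Z_R| = 0.117 × 53.0 = 6.20 V

6.20 V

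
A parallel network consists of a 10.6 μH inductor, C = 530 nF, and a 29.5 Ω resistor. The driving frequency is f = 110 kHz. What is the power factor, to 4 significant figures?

0.1459

ω = 2πf = 691200 rad/s
X_L = ωL = 7.326 Ω
X_C = 1/(ωC) = 2.730 Ω
Parallel: admittances add. Y = 1/R + 1/(jωL) + jωC
Y = (0.03390 + j0.2298) S
|Y| = 0.2323 S → |Z| = 1/|Y| = 4.305 Ω, ∠Z = −∠Y = -81.61°
cos φ = cos(-81.61°) = 0.1459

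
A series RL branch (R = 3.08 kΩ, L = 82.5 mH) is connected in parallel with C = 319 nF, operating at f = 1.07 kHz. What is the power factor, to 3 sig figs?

ω = 2πf = 6723 rad/s
X_L = ωL = 555 Ω
X_C = 1/(ωC) = 466 Ω
Branch 1 (R+jX_L): Z₁ = 3080 + j555 Ω, |Z₁| = 3130 Ω
Branch 2 (−jX_C): Z₂ = −j466 Ω
Parallel: Z = Z₁Z₂/(Z₁+Z₂), |Z| = 474 Ω, ∠Z = -81.4°
cos φ = cos(-81.4°) = 0.149

0.149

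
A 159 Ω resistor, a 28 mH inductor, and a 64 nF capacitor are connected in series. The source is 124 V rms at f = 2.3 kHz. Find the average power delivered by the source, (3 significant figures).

5.06 W

ω = 2πf = 14450 rad/s
X_L = ωL = 405 Ω
X_C = 1/(ωC) = 1080 Ω
Net reactance X = X_L − X_C = -677 Ω
Z = 159 − j677 Ω
|Z| = √(159² + 677²) = 695 Ω
∠Z = arctan(-677/159) = -76.8°
I = V/|Z| = 178 mA
P = VI cos φ = 124 × 0.178 × cos(-76.8°) = 5.06 W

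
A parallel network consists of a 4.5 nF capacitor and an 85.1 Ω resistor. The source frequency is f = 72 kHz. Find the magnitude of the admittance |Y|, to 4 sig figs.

ω = 2πf = 452400 rad/s
X_C = 1/(ωC) = 491.2 Ω
Parallel: admittances add. Y = 1/R + jωC
Y = (0.01175 + j0.002036) S
|Y| = 0.01193 S → |Z| = 1/|Y| = 83.85 Ω, ∠Z = −∠Y = -9.829°

11.93 mS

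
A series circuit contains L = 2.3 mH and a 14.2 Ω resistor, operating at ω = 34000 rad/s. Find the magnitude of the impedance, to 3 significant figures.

X_L = ωL = 78.2 Ω
Z = 14.2 + j78.2 Ω
|Z| = √(14.2² + 78.2²) = 79.5 Ω

79.5 Ω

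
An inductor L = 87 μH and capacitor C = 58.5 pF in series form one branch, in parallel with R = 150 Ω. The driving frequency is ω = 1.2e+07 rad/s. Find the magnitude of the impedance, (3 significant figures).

140 Ω

X_L = ωL = 1040 Ω
X_C = 1/(ωC) = 1420 Ω
Branch 1: Z₁ = R = 150 Ω
Branch 2 (series LC): Z₂ = j(X_L − X_C) = −j381 Ω
Parallel: Z = Z₁Z₂/(Z₁+Z₂), |Z| = 140 Ω, ∠Z = -21.5°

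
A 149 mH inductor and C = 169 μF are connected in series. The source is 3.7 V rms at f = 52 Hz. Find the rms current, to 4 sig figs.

121.0 mA

ω = 2πf = 326.7 rad/s
X_L = ωL = 48.68 Ω
X_C = 1/(ωC) = 18.11 Ω
Net reactance X = X_L − X_C = 30.57 Ω
Z = j30.57 Ω
|Z| = √(0² + 30.57²) = 30.57 Ω
I = V/|Z| = 3.7/30.57 = 121.0 mA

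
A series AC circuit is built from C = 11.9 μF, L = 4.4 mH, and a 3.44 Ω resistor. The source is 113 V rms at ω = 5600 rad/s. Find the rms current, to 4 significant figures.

11.05 A

X_L = ωL = 24.64 Ω
X_C = 1/(ωC) = 15.01 Ω
Net reactance X = X_L − X_C = 9.634 Ω
Z = 3.440 + j9.634 Ω
|Z| = √(3.440² + 9.634²) = 10.23 Ω
I = V/|Z| = 113/10.23 = 11.05 A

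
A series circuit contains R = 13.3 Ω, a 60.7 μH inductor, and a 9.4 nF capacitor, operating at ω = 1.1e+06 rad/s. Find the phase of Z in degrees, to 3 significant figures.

-66.0°

X_L = ωL = 66.8 Ω
X_C = 1/(ωC) = 96.7 Ω
Net reactance X = X_L − X_C = -29.9 Ω
Z = 13.3 − j29.9 Ω
|Z| = √(13.3² + 29.9²) = 32.8 Ω
∠Z = arctan(-29.9/13.3) = -66.0°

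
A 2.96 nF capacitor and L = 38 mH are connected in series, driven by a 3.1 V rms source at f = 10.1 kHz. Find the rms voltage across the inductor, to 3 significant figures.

ω = 2πf = 63460 rad/s
X_L = ωL = 2410 Ω
X_C = 1/(ωC) = 5320 Ω
Net reactance X = X_L − X_C = -2910 Ω
Z = − j2910 Ω
|Z| = √(0² + 2910²) = 2910 Ω
I = V/|Z| = 1.06 mA
V_L = I·|Z_L| = 0.00106 × 2410 = 2.57 V

2.57 V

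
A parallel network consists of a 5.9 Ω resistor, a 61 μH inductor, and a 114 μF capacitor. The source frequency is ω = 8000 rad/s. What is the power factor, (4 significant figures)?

X_L = ωL = 0.4880 Ω
X_C = 1/(ωC) = 1.096 Ω
Parallel: admittances add. Y = 1/R + 1/(jωL) + jωC
Y = (0.1695 − j1.137) S
|Y| = 1.150 S → |Z| = 1/|Y| = 0.8698 Ω, ∠Z = −∠Y = 81.52°
cos φ = cos(81.52°) = 0.1474

0.1474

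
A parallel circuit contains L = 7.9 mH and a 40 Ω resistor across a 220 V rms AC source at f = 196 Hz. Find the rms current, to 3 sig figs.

ω = 2πf = 1232 rad/s
X_L = ωL = 9.73 Ω
Parallel: admittances add. Y = 1/R + 1/(jωL)
Y = (0.0250 − j0.103) S
|Y| = 0.106 S → |Z| = 1/|Y| = 9.45 Ω, ∠Z = −∠Y = 76.3°
I = V/|Z| = 220/9.45 = 23.3 A

23.3 A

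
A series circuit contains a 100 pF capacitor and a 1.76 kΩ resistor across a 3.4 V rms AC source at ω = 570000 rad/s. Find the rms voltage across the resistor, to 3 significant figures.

0.339 V

X_C = 1/(ωC) = 17500 Ω
Z = 1760 − j17500 Ω
|Z| = √(1760² + 17500²) = 17600 Ω
I = V/|Z| = 193 μA
V_R = I·|Z_R| = 0.000193 × 1760 = 0.339 V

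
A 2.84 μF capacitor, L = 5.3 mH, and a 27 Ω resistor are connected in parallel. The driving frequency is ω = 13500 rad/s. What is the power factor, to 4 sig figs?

X_L = ωL = 71.55 Ω
X_C = 1/(ωC) = 26.08 Ω
Parallel: admittances add. Y = 1/R + 1/(jωL) + jωC
Y = (0.03704 + j0.02436) S
|Y| = 0.04433 S → |Z| = 1/|Y| = 22.56 Ω, ∠Z = −∠Y = -33.34°
cos φ = cos(-33.34°) = 0.8354

0.8354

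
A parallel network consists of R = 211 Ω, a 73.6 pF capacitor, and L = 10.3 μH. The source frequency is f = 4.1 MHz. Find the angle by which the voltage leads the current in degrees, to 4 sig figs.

21.56°

ω = 2πf = 2.576e+07 rad/s
X_L = ωL = 265.3 Ω
X_C = 1/(ωC) = 527.4 Ω
Parallel: admittances add. Y = 1/R + 1/(jωL) + jωC
Y = (0.004739 − j0.001873) S
|Y| = 0.005096 S → |Z| = 1/|Y| = 196.2 Ω, ∠Z = −∠Y = 21.56°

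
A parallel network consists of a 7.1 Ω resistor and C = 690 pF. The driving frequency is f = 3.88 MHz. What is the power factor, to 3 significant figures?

0.993

ω = 2πf = 2.438e+07 rad/s
X_C = 1/(ωC) = 59.4 Ω
Parallel: admittances add. Y = 1/R + jωC
Y = (0.141 + j0.0168) S
|Y| = 0.142 S → |Z| = 1/|Y| = 7.05 Ω, ∠Z = −∠Y = -6.81°
cos φ = cos(-6.81°) = 0.993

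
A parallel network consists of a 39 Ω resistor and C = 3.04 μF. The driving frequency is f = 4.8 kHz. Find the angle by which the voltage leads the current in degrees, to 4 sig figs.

ω = 2πf = 30160 rad/s
X_C = 1/(ωC) = 10.91 Ω
Parallel: admittances add. Y = 1/R + jωC
Y = (0.02564 + j0.09168) S
|Y| = 0.09520 S → |Z| = 1/|Y| = 10.50 Ω, ∠Z = −∠Y = -74.38°

-74.38°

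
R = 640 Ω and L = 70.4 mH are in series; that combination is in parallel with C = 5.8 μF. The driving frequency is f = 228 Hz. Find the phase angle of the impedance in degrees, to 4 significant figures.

ω = 2πf = 1433 rad/s
X_L = ωL = 100.9 Ω
X_C = 1/(ωC) = 120.4 Ω
Branch 1 (R+jX_L): Z₁ = 640.0 + j100.9 Ω, |Z₁| = 647.9 Ω
Branch 2 (−jX_C): Z₂ = −j120.4 Ω
Parallel: Z = Z₁Z₂/(Z₁+Z₂), |Z| = 121.8 Ω, ∠Z = -79.30°

-79.30°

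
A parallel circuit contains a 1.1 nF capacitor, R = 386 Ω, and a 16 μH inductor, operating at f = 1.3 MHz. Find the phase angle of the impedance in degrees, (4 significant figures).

-27.23°

ω = 2πf = 8.168e+06 rad/s
X_L = ωL = 130.7 Ω
X_C = 1/(ωC) = 111.3 Ω
Parallel: admittances add. Y = 1/R + 1/(jωL) + jωC
Y = (0.002591 + j0.001333) S
|Y| = 0.002914 S → |Z| = 1/|Y| = 343.2 Ω, ∠Z = −∠Y = -27.23°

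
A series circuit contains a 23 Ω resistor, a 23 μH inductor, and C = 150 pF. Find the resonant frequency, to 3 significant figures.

ω₀ = 1/√(LC) = 1/√(2.3e-05 × 1.5e-10) = 1.703e+07 rad/s
f₀ = ω₀/(2π) = 2.71 MHz

2.71 MHz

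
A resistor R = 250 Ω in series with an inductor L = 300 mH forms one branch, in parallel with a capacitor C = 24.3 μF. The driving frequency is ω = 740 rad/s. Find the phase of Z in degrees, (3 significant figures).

-82.0°

X_L = ωL = 222 Ω
X_C = 1/(ωC) = 55.6 Ω
Branch 1 (R+jX_L): Z₁ = 250 + j222 Ω, |Z₁| = 334 Ω
Branch 2 (−jX_C): Z₂ = −j55.6 Ω
Parallel: Z = Z₁Z₂/(Z₁+Z₂), |Z| = 61.9 Ω, ∠Z = -82.0°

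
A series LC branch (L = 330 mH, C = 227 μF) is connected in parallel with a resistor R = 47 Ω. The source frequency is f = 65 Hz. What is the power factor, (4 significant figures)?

ω = 2πf = 408.4 rad/s
X_L = ωL = 134.8 Ω
X_C = 1/(ωC) = 10.79 Ω
Branch 1: Z₁ = R = 47.00 Ω
Branch 2 (series LC): Z₂ = j(X_L − X_C) = j124.0 Ω
Parallel: Z = Z₁Z₂/(Z₁+Z₂), |Z| = 43.95 Ω, ∠Z = 20.76°
cos φ = cos(20.76°) = 0.9351

0.9351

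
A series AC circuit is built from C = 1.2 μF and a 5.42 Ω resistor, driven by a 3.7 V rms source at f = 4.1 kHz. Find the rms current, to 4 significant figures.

ω = 2πf = 25760 rad/s
X_C = 1/(ωC) = 32.35 Ω
Z = 5.420 − j32.35 Ω
|Z| = √(5.420² + 32.35²) = 32.80 Ω
I = V/|Z| = 3.7/32.80 = 112.8 mA

112.8 mA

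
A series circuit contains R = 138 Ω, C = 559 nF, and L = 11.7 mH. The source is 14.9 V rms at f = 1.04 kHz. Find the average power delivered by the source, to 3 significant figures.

ω = 2πf = 6535 rad/s
X_L = ωL = 76.5 Ω
X_C = 1/(ωC) = 274 Ω
Net reactance X = X_L − X_C = -197 Ω
Z = 138 − j197 Ω
|Z| = √(138² + 197²) = 241 Ω
∠Z = arctan(-197/138) = -55.0°
I = V/|Z| = 61.9 mA
P = VI cos φ = 14.9 × 0.0619 × cos(-55.0°) = 528 mW

528 mW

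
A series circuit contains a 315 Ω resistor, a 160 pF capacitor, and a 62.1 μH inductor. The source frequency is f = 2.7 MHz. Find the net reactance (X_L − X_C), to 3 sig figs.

685 Ω

ω = 2πf = 1.696e+07 rad/s
X_L = ωL = 1050 Ω
X_C = 1/(ωC) = 368 Ω
X = 1050 − 368 = 685 Ω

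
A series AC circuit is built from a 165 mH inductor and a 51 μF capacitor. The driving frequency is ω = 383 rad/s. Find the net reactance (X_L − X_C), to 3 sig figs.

X_L = ωL = 63.2 Ω
X_C = 1/(ωC) = 51.2 Ω
X = 63.2 − 51.2 = 12.0 Ω

12.0 Ω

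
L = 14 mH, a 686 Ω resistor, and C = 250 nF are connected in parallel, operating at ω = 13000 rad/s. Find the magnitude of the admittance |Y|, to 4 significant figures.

2.676 mS

X_L = ωL = 182.0 Ω
X_C = 1/(ωC) = 307.7 Ω
Parallel: admittances add. Y = 1/R + 1/(jωL) + jωC
Y = (0.001458 − j0.002245) S
|Y| = 0.002676 S → |Z| = 1/|Y| = 373.6 Ω, ∠Z = −∠Y = 57.00°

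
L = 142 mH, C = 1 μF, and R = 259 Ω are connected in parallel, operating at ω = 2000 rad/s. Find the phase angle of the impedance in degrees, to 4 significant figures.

21.50°

X_L = ωL = 284.0 Ω
X_C = 1/(ωC) = 500.0 Ω
Parallel: admittances add. Y = 1/R + 1/(jωL) + jωC
Y = (0.003861 − j0.001521) S
|Y| = 0.004150 S → |Z| = 1/|Y| = 241.0 Ω, ∠Z = −∠Y = 21.50°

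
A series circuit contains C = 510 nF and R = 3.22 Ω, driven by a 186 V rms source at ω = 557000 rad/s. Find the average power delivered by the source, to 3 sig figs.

X_C = 1/(ωC) = 3.52 Ω
Z = 3.22 − j3.52 Ω
|Z| = √(3.22² + 3.52²) = 4.77 Ω
∠Z = arctan(-3.52/3.22) = -47.6°
I = V/|Z| = 39.0 A
P = VI cos φ = 186 × 39.0 × cos(-47.6°) = 4.89 kW

4.89 kW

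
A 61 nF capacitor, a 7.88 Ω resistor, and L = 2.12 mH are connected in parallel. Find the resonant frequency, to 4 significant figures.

ω₀ = 1/√(LC) = 1/√(0.00212 × 6.1e-08) = 87940 rad/s
f₀ = ω₀/(2π) = 14.00 kHz

14.00 kHz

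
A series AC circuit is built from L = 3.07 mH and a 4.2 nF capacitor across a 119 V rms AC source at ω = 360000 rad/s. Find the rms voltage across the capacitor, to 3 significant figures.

X_L = ωL = 1110 Ω
X_C = 1/(ωC) = 661 Ω
Net reactance X = X_L − X_C = 444 Ω
Z = j444 Ω
|Z| = √(0² + 444²) = 444 Ω
I = V/|Z| = 268 mA
V_C = I·|Z_C| = 0.268 × 661 = 177 V

177 V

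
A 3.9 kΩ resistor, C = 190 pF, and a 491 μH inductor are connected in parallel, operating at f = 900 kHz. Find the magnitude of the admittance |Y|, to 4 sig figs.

ω = 2πf = 5.655e+06 rad/s
X_L = ωL = 2777 Ω
X_C = 1/(ωC) = 930.7 Ω
Parallel: admittances add. Y = 1/R + 1/(jωL) + jωC
Y = (0.0002564 + j0.0007143) S
|Y| = 0.0007589 S → |Z| = 1/|Y| = 1318 Ω, ∠Z = −∠Y = -70.25°

758.9 μS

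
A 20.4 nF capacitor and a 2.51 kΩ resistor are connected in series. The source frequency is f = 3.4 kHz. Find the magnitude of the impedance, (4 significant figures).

ω = 2πf = 21360 rad/s
X_C = 1/(ωC) = 2295 Ω
Z = 2510 − j2295 Ω
|Z| = √(2510² + 2295²) = 3401 Ω

3401 Ω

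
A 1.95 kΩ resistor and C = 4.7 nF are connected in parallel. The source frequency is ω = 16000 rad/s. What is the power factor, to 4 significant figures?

0.9894

X_C = 1/(ωC) = 13300 Ω
Parallel: admittances add. Y = 1/R + jωC
Y = (0.0005128 + j7.52e-05) S
|Y| = 0.0005183 S → |Z| = 1/|Y| = 1929 Ω, ∠Z = −∠Y = -8.342°
cos φ = cos(-8.342°) = 0.9894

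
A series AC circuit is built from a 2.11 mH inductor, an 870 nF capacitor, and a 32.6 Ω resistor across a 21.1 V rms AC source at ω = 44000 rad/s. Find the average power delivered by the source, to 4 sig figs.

2.632 W

X_L = ωL = 92.84 Ω
X_C = 1/(ωC) = 26.12 Ω
Net reactance X = X_L − X_C = 66.72 Ω
Z = 32.60 + j66.72 Ω
|Z| = √(32.60² + 66.72²) = 74.26 Ω
∠Z = arctan(66.72/32.60) = 63.96°
I = V/|Z| = 284.2 mA
P = VI cos φ = 21.1 × 0.2842 × cos(63.96°) = 2.632 W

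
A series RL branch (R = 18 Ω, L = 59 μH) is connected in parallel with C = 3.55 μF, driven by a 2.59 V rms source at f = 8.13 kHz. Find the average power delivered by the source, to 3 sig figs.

ω = 2πf = 51080 rad/s
X_L = ωL = 3.01 Ω
X_C = 1/(ωC) = 5.51 Ω
Branch 1 (R+jX_L): Z₁ = 18.0 + j3.01 Ω, |Z₁| = 18.3 Ω
Branch 2 (−jX_C): Z₂ = −j5.51 Ω
Parallel: Z = Z₁Z₂/(Z₁+Z₂), |Z| = 5.54 Ω, ∠Z = -72.6°
I = V/|Z| = 468 mA
P = VI cos φ = 2.59 × 0.468 × cos(-72.6°) = 363 mW

363 mW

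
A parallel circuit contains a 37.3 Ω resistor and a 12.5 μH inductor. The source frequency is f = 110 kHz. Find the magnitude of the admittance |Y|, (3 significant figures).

ω = 2πf = 691200 rad/s
X_L = ωL = 8.64 Ω
Parallel: admittances add. Y = 1/R + 1/(jωL)
Y = (0.0268 − j0.116) S
|Y| = 0.119 S → |Z| = 1/|Y| = 8.42 Ω, ∠Z = −∠Y = 77.0°

119 mS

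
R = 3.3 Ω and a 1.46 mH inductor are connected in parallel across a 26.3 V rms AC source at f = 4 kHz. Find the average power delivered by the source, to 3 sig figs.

210 W

ω = 2πf = 25130 rad/s
X_L = ωL = 36.7 Ω
Parallel: admittances add. Y = 1/R + 1/(jωL)
Y = (0.303 − j0.0273) S
|Y| = 0.304 S → |Z| = 1/|Y| = 3.29 Ω, ∠Z = −∠Y = 5.14°
I = V/|Z| = 8.00 A
P = VI cos φ = 26.3 × 8.00 × cos(5.14°) = 210 W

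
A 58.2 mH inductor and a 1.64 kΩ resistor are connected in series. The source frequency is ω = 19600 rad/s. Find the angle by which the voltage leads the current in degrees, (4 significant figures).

X_L = ωL = 1141 Ω
Z = 1640 + j1141 Ω
|Z| = √(1640² + 1141²) = 1998 Ω
∠Z = arctan(1141/1640) = 34.82°

34.82°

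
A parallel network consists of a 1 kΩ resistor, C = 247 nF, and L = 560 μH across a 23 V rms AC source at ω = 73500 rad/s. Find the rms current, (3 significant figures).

143 mA

X_L = ωL = 41.2 Ω
X_C = 1/(ωC) = 55.1 Ω
Parallel: admittances add. Y = 1/R + 1/(jωL) + jωC
Y = (0.00100 − j0.00614) S
|Y| = 0.00622 S → |Z| = 1/|Y| = 161 Ω, ∠Z = −∠Y = 80.8°
I = V/|Z| = 23/161 = 143 mA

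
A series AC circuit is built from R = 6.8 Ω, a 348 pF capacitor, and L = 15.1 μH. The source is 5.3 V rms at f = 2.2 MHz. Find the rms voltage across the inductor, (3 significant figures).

ω = 2πf = 1.382e+07 rad/s
X_L = ωL = 209 Ω
X_C = 1/(ωC) = 208 Ω
Net reactance X = X_L − X_C = 0.845 Ω
Z = 6.80 + j0.845 Ω
|Z| = √(6.80² + 0.845²) = 6.85 Ω
I = V/|Z| = 773 mA
V_L = I·|Z_L| = 0.773 × 209 = 161 V

161 V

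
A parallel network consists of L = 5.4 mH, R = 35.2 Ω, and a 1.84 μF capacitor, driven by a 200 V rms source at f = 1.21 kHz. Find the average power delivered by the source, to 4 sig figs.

ω = 2πf = 7603 rad/s
X_L = ωL = 41.05 Ω
X_C = 1/(ωC) = 71.49 Ω
Parallel: admittances add. Y = 1/R + 1/(jωL) + jωC
Y = (0.02841 − j0.01037) S
|Y| = 0.03024 S → |Z| = 1/|Y| = 33.07 Ω, ∠Z = −∠Y = 20.05°
I = V/|Z| = 6.048 A
P = VI cos φ = 200 × 6.048 × cos(20.05°) = 1.136 kW

1.136 kW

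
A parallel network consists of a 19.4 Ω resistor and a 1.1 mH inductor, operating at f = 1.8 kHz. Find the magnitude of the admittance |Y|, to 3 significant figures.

ω = 2πf = 11310 rad/s
X_L = ωL = 12.4 Ω
Parallel: admittances add. Y = 1/R + 1/(jωL)
Y = (0.0515 − j0.0804) S
|Y| = 0.0955 S → |Z| = 1/|Y| = 10.5 Ω, ∠Z = −∠Y = 57.3°

95.5 mS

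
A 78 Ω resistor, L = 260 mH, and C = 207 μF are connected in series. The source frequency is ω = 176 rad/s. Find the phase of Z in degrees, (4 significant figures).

13.21°

X_L = ωL = 45.76 Ω
X_C = 1/(ωC) = 27.45 Ω
Net reactance X = X_L − X_C = 18.31 Ω
Z = 78.00 + j18.31 Ω
|Z| = √(78.00² + 18.31²) = 80.12 Ω
∠Z = arctan(18.31/78.00) = 13.21°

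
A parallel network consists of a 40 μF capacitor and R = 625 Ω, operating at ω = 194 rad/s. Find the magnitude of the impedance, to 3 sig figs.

X_C = 1/(ωC) = 129 Ω
Parallel: admittances add. Y = 1/R + jωC
Y = (0.00160 + j0.00776) S
|Y| = 0.00792 S → |Z| = 1/|Y| = 126 Ω, ∠Z = −∠Y = -78.3°

126 Ω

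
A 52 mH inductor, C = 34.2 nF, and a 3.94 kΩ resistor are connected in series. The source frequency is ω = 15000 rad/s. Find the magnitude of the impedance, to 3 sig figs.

4110 Ω

X_L = ωL = 780 Ω
X_C = 1/(ωC) = 1950 Ω
Net reactance X = X_L − X_C = -1170 Ω
Z = 3940 − j1170 Ω
|Z| = √(3940² + 1170²) = 4110 Ω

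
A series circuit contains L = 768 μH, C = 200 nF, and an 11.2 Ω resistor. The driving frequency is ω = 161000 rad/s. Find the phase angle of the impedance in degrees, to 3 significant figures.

83.1°

X_L = ωL = 124 Ω
X_C = 1/(ωC) = 31.1 Ω
Net reactance X = X_L − X_C = 92.6 Ω
Z = 11.2 + j92.6 Ω
|Z| = √(11.2² + 92.6²) = 93.3 Ω
∠Z = arctan(92.6/11.2) = 83.1°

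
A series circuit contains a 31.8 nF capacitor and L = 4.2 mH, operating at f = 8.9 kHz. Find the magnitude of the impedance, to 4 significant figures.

ω = 2πf = 55920 rad/s
X_L = ωL = 234.9 Ω
X_C = 1/(ωC) = 562.3 Ω
Net reactance X = X_L − X_C = -327.5 Ω
Z = − j327.5 Ω
|Z| = √(0² + 327.5²) = 327.5 Ω

327.5 Ω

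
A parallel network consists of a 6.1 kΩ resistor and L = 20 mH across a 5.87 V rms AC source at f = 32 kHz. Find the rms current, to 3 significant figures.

1.75 mA

ω = 2πf = 201100 rad/s
X_L = ωL = 4020 Ω
Parallel: admittances add. Y = 1/R + 1/(jωL)
Y = (0.000164 − j0.000249) S
|Y| = 0.000298 S → |Z| = 1/|Y| = 3360 Ω, ∠Z = −∠Y = 56.6°
I = V/|Z| = 5.87/3360 = 1.75 mA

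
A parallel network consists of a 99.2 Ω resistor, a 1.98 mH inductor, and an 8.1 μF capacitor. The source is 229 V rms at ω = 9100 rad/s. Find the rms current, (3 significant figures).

4.77 A

X_L = ωL = 18.0 Ω
X_C = 1/(ωC) = 13.6 Ω
Parallel: admittances add. Y = 1/R + 1/(jωL) + jωC
Y = (0.0101 + j0.0182) S
|Y| = 0.0208 S → |Z| = 1/|Y| = 48.0 Ω, ∠Z = −∠Y = -61.0°
I = V/|Z| = 229/48.0 = 4.77 A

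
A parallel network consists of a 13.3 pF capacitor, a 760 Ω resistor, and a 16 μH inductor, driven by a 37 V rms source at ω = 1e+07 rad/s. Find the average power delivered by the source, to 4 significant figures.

X_L = ωL = 160.0 Ω
X_C = 1/(ωC) = 7519 Ω
Parallel: admittances add. Y = 1/R + 1/(jωL) + jωC
Y = (0.001316 − j0.006117) S
|Y| = 0.006257 S → |Z| = 1/|Y| = 159.8 Ω, ∠Z = −∠Y = 77.86°
I = V/|Z| = 231.5 mA
P = VI cos φ = 37 × 0.2315 × cos(77.86°) = 1.801 W

1.801 W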